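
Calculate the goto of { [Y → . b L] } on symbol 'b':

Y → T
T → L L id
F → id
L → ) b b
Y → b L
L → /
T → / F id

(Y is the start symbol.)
{ [L → . ) b b], [L → . /], [Y → b . L] }

GOTO(I, 'b') = CLOSURE({ [A → αX.β] : [A → α.Xβ] ∈ I, X = 'b' })

Items with dot before 'b', with the dot advanced:
  [Y → . b L] → [Y → b . L]
Closure of the advanced items:
  [Y → b . L] has the dot before L: add [L → . ) b b], [L → . /]

GOTO = { [L → . ) b b], [L → . /], [Y → b . L] }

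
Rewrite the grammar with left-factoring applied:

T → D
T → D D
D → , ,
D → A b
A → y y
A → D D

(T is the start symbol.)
Left-factoring transforms A → αβ₁ | αβ₂ into A → αA' and A' → β₁ | β₂
(α is the longest common prefix among the alternatives). Repeat until
no nonterminal has two alternatives with a common prefix.

Round 1: T has alternatives sharing prefix 'D'. Introduce T': T → D T'
  Add: T' → ε
  Add: T' → D

No remaining common prefixes — done.

Resulting grammar:
T → D T'
T' → ε
T' → D
D → , ,
D → A b
A → y y
A → D D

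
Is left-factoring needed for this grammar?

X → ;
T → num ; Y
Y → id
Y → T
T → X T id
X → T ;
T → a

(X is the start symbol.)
Left-factoring is needed when two productions for the same non-terminal
share a common prefix on the right-hand side.

Productions for X:
  X → ;
  X → T ;
Productions for T:
  T → num ; Y
  T → X T id
  T → a
Productions for Y:
  Y → id
  Y → T

No common prefixes found.

Answer: No, left-factoring is not needed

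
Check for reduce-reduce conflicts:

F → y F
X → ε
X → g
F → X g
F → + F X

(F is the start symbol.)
No reduce-reduce conflicts

Augment with F' → F and build the canonical LR(0) collection (I0 = CLOSURE({[F' → . F]}), then GOTO on every symbol after a dot until no new states appear). It has 10 states:
  I0: { [F → . + F X], [F → . X g], [F → . y F], [F' → . F], [X → . g], [X → .] }  — shift, reduce
  I1: { [F → + . F X], [F → . + F X], [F → . X g], [F → . y F], [X → . g], [X → .] }  — shift, reduce
  I2: { [F' → F .] }  — accept
  I3: { [F → X . g] }  — shift
  I4: { [X → g .] }  — reduce
  I5: { [F → . + F X], [F → . X g], [F → . y F], [F → y . F], [X → . g], [X → .] }  — shift, reduce
  I6: { [F → y F .] }  — reduce
  I7: { [F → X g .] }  — reduce
  I8: { [F → + F . X], [X → . g], [X → .] }  — shift, reduce
  I9: { [F → + F X .] }  — reduce

No state contains more than one complete item.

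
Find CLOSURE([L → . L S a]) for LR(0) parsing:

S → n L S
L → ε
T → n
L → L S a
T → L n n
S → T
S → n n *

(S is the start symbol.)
{ [L → . L S a], [L → .] }

To compute CLOSURE, for each item [A → α.Bβ] where B is a non-terminal, add [B → .γ] for all productions B → γ; repeat for the newly added items until nothing changes.

Start with: [L → . L S a]
  [L → . L S a] has the dot before L: add [L → .]
No further items can be added.

CLOSURE = { [L → . L S a], [L → .] }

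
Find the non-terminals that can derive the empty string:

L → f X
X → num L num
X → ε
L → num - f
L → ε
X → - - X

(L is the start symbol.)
{ 'L', 'X' }

ε-productions: X → ε, L → ε
So X, L are immediately nullable.
Every non-terminal is now nullable.
Nullable = { 'L', 'X' }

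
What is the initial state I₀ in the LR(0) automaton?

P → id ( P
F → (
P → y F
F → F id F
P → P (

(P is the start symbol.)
{ [P → . P (], [P → . id ( P], [P → . y F], [P' → . P] }

First, augment the grammar with P' → P
I₀ = CLOSURE({ [P' → . P] }):
  [P' → . P] has the dot before P: add [P → . id ( P], [P → . y F], [P → . P (]
No further items can be added.

I₀ = { [P → . P (], [P → . id ( P], [P → . y F], [P' → . P] }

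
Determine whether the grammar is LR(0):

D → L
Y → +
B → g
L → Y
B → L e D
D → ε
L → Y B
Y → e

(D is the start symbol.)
No. Shift-reduce conflict between [D → .] and [Y → . +]

A grammar is LR(0) if no state in the canonical LR(0) collection has:
  - both a shift item (dot before a terminal) and a complete item (shift-reduce conflict), or
  - two or more complete items (reduce-reduce conflict; the accept item [D' → D .] counts as a complete item here).

Augment with D' → D and build the canonical LR(0) collection (I0 = CLOSURE({[D' → . D]}), then GOTO on every symbol after a dot until no new states appear). It has 11 states:
  I0: { [D → . L], [D → .], [D' → . D], [L → . Y B], [L → . Y], [Y → . +], [Y → . e] }  — shift, reduce
  I1: { [Y → + .] }  — reduce
  I2: { [D' → D .] }  — accept
  I3: { [D → L .] }  — reduce
  I4: { [B → . L e D], [B → . g], [L → . Y B], [L → . Y], [L → Y . B], [L → Y .], [Y → . +], [Y → . e] }  — shift, reduce
  I5: { [Y → e .] }  — reduce
  I6: { [L → Y B .] }  — reduce
  I7: { [B → L . e D] }  — shift
  I8: { [B → g .] }  — reduce
  I9: { [B → L e . D], [D → . L], [D → .], [L → . Y B], [L → . Y], [Y → . +], [Y → . e] }  — shift, reduce
  I10: { [B → L e D .] }  — reduce

Conflict in state I0:
  Shift-reduce conflict between [D → .] and [Y → . +]
So the grammar is NOT LR(0).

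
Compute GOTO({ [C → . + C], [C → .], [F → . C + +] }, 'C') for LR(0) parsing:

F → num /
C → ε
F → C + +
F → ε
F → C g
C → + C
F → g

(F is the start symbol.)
{ [F → C . + +] }

GOTO(I, 'C') = CLOSURE({ [A → αX.β] : [A → α.Xβ] ∈ I, X = 'C' })

Items with dot before 'C', with the dot advanced:
  [F → . C + +] → [F → C . + +]
Closure adds nothing (no advanced item has the dot before a non-terminal).

GOTO = { [F → C . + +] }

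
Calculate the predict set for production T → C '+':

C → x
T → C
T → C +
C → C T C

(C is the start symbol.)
PREDICT(T → C '+') = (FIRST(RHS) \ {ε}) ∪ (FOLLOW(T) if ε ∈ FIRST(RHS), i.e. RHS ⇒* ε)
FIRST(C) = { 'x' }
FIRST(C '+') = { 'x' }
ε ∉ FIRST(C '+'), so FOLLOW(T) is not added.
PREDICT(T → C '+') = { 'x' }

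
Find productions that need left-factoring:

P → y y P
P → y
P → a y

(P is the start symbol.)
Left-factoring is needed when two productions for the same non-terminal
share a common prefix on the right-hand side.

Productions for P:
  P → y y P
  P → y
  P → a y

Found common prefix 'y' in productions for P

Answer: Yes, P has productions with common prefix 'y'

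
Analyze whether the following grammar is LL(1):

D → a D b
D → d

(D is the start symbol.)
For D:
  PREDICT(D → a D b) = { 'a' }
  PREDICT(D → d) = { 'd' }

All predict sets are disjoint. The grammar IS LL(1).

Answer: Yes, the grammar is LL(1).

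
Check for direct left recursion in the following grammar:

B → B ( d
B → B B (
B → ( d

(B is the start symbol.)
Yes, B is left-recursive

B → B ( d: LEFT RECURSIVE (starts with B)
B → B B (: LEFT RECURSIVE (starts with B)
B → ( d: starts with '('

The grammar has direct left recursion on: B.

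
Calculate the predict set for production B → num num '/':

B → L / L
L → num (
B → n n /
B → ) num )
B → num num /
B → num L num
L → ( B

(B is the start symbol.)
PREDICT(B → num num '/') = (FIRST(RHS) \ {ε}) ∪ (FOLLOW(B) if ε ∈ FIRST(RHS), i.e. RHS ⇒* ε)
FIRST(num num '/') = { 'num' }
ε ∉ FIRST(num num '/'), so FOLLOW(B) is not added.
PREDICT(B → num num '/') = { 'num' }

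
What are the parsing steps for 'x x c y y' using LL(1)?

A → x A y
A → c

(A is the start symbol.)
Stack is shown with the top on the left.

Stack      Input        Action
------------------------------
A $        x x c y y $  output A → x A y
x A y $    x x c y y $  match 'x'
A y $      x c y y $    output A → x A y
x A y y $  x c y y $    match 'x'
A y y $    c y y $      output A → c
c y y $    c y y $      match 'c'
y y $      y y $        match 'y'
y $        y $          match 'y'
$          $            accept

The string is accepted.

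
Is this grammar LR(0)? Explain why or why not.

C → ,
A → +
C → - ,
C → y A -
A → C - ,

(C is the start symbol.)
A grammar is LR(0) if no state in the canonical LR(0) collection has:
  - both a shift item (dot before a terminal) and a complete item (shift-reduce conflict), or
  - two or more complete items (reduce-reduce conflict; the accept item [C' → C .] counts as a complete item here).

Augment with C' → C and build the canonical LR(0) collection (I0 = CLOSURE({[C' → . C]}), then GOTO on every symbol after a dot until no new states appear). It has 12 states:
  I0: { [C → . ,], [C → . - ,], [C → . y A -], [C' → . C] }  — shift
  I1: { [C → , .] }  — reduce
  I2: { [C → - . ,] }  — shift
  I3: { [C' → C .] }  — accept
  I4: { [A → . +], [A → . C - ,], [C → . ,], [C → . - ,], [C → . y A -], [C → y . A -] }  — shift
  I5: { [A → + .] }  — reduce
  I6: { [C → y A . -] }  — shift
  I7: { [A → C . - ,] }  — shift
  I8: { [A → C - . ,] }  — shift
  I9: { [A → C - , .] }  — reduce
  I10: { [C → y A - .] }  — reduce
  I11: { [C → - , .] }  — reduce

Every state is either a pure shift/goto state or contains exactly one complete item and nothing to shift — no conflicts. The grammar is LR(0).

Answer: Yes, the grammar is LR(0)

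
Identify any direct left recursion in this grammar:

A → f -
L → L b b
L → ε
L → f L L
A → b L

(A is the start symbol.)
Yes, L is left-recursive

Direct left recursion occurs when N → N α for some non-terminal N (the right-hand side begins with the left-hand side itself).

A → f -: starts with f
L → L b b: LEFT RECURSIVE (starts with L)
L → ε: starts with ε
L → f L L: starts with f
A → b L: starts with b

The grammar has direct left recursion on: L.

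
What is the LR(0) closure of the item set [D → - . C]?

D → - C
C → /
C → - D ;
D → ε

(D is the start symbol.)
To compute CLOSURE, for each item [A → α.Bβ] where B is a non-terminal, add [B → .γ] for all productions B → γ; repeat for the newly added items until nothing changes.

Start with: [D → - . C]
  [D → - . C] has the dot before C: add [C → . /], [C → . - D ;]
No further items can be added.

CLOSURE = { [C → . - D ;], [C → . /], [D → - . C] }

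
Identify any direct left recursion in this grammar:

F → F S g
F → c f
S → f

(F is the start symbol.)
Yes, F is left-recursive

Direct left recursion occurs when N → N α for some non-terminal N (the right-hand side begins with the left-hand side itself).

F → F S g: LEFT RECURSIVE (starts with F)
F → c f: starts with c
S → f: starts with f

The grammar has direct left recursion on: F.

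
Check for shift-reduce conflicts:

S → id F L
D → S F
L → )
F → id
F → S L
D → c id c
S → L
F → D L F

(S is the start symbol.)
Yes — I9: [F → id .] vs [D → . c id c]

A shift-reduce conflict occurs when an LR(0) state has both:
  - a complete (reduce) item [A → α .] (dot at the end), and
  - a shift item [B → β . c γ] (dot before a terminal).

Augment with S' → S and build the canonical LR(0) collection (I0 = CLOSURE({[S' → . S]}), then GOTO on every symbol after a dot until no new states appear). It has 17 states:
  I0: { [L → . )], [S → . L], [S → . id F L], [S' → . S] }  — shift
  I1: { [L → ) .] }  — reduce
  I2: { [S → L .] }  — reduce
  I3: { [S' → S .] }  — accept
  I4: { [D → . S F], [D → . c id c], [F → . D L F], [F → . S L], [F → . id], [L → . )], [S → . L], [S → . id F L], [S → id . F L] }  — shift
  I5: { [F → D . L F], [L → . )] }  — shift
  I6: { [L → . )], [S → id F . L] }  — shift
  I7: { [D → . S F], [D → . c id c], [D → S . F], [F → . D L F], [F → . S L], [F → . id], [F → S . L], [L → . )], [S → . L], [S → . id F L] }  — shift
  I8: { [D → c . id c] }  — shift
  I9: { [D → . S F], [D → . c id c], [F → . D L F], [F → . S L], [F → . id], [F → id .], [L → . )], [S → . L], [S → . id F L], [S → id . F L] }  — shift, reduce
  I10: { [D → c id . c] }  — shift
  I11: { [D → c id c .] }  — reduce
  I12: { [D → S F .] }  — reduce
  I13: { [F → S L .], [S → L .] }  — 2 reduces
  I14: { [S → id F L .] }  — reduce
  I15: { [D → . S F], [D → . c id c], [F → . D L F], [F → . S L], [F → . id], [F → D L . F], [L → . )], [S → . L], [S → . id F L] }  — shift
  I16: { [F → D L F .] }  — reduce

I9 contains reduce item [F → id .] and shift items [D → . c id c], [F → . id], [L → . )], [S → . id F L] — shift-reduce conflict.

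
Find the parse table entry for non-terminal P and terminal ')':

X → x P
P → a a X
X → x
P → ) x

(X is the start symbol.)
To find M[P, ')'], we find productions for P where ')' is in the predict set (PREDICT(N → α) = (FIRST(α) \ {ε}) ∪ (FOLLOW(N) if α ⇒* ε)).

P → a a X: PREDICT = { 'a' }
P → ) x: PREDICT = { ')' }
  ')' is in predict set, so this production goes in M[P, ')']

M[P, ')'] = P → ) x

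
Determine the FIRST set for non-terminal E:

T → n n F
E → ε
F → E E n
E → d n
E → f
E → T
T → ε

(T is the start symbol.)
To compute FIRST(E), examine every production with E on the left-hand side, reading each right-hand side left to right until a non-nullable symbol is reached.

FIRST sets of the other non-terminals involved (by the same procedure, iterated to a fixed point):
  FIRST(T) = { 'n', ε }

From E → ε:
  - ε-production, so ε ∈ FIRST(E)
From E → d n:
  - d is a terminal: add 'd' and stop
From E → f:
  - f is a terminal: add 'f' and stop
From E → T:
  - T is a non-terminal: add FIRST(T) \ {ε} = { 'n' }
    T is nullable and nothing follows, so the whole right-hand side can vanish: ε ∈ FIRST(E)

Collecting: FIRST(E) = { 'd', 'f', 'n', ε }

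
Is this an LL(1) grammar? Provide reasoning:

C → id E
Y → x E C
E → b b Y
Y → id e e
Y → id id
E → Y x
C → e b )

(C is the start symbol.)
No. Predict set conflict for Y: { 'id' }

Relevant sets:
  FIRST(Y) = { 'id', 'x' }

For C:
  PREDICT(C → id E) = { 'id' }
  PREDICT(C → e b ')') = { 'e' }
For Y:
  PREDICT(Y → x E C) = { 'x' }
  PREDICT(Y → id e e) = { 'id' }
  PREDICT(Y → id id) = { 'id' }
For E:
  PREDICT(E → b b Y) = { 'b' }
  PREDICT(E → Y x) = { 'id', 'x' }

Conflict found: Predict set conflict for Y: { 'id' }
The grammar is NOT LL(1).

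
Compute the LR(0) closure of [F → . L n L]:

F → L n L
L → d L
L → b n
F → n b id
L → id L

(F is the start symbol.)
{ [F → . L n L], [L → . b n], [L → . d L], [L → . id L] }

To compute CLOSURE, for each item [A → α.Bβ] where B is a non-terminal, add [B → .γ] for all productions B → γ; repeat for the newly added items until nothing changes.

Start with: [F → . L n L]
  [F → . L n L] has the dot before L: add [L → . d L], [L → . b n], [L → . id L]
No further items can be added.

CLOSURE = { [F → . L n L], [L → . b n], [L → . d L], [L → . id L] }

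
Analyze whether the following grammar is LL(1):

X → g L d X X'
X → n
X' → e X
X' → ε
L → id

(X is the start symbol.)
A grammar is LL(1) if for each non-terminal N with multiple productions, the predict sets of those productions are pairwise disjoint, where PREDICT(N → α) = (FIRST(α) \ {ε}) ∪ (FOLLOW(N) if α ⇒* ε).

Relevant sets:
  FOLLOW(X') = { $, 'e' }

For X:
  PREDICT(X → g L d X X') = { 'g' }
  PREDICT(X → n) = { 'n' }
For X':
  PREDICT(X' → e X) = { 'e' }
  PREDICT(X' → ε) = { $, 'e' }
L has a single production, so nothing to check there.

Conflict found: Predict set conflict for X': { 'e' }
The grammar is NOT LL(1).

Answer: No. Predict set conflict for X': { 'e' }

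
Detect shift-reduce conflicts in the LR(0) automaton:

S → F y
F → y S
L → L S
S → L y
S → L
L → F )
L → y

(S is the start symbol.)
Augment with S' → S and build the canonical LR(0) collection (I0 = CLOSURE({[S' → . S]}), then GOTO on every symbol after a dot until no new states appear). It has 10 states:
  I0: { [F → . y S], [L → . F )], [L → . L S], [L → . y], [S → . F y], [S → . L y], [S → . L], [S' → . S] }  — shift
  I1: { [L → F . )], [S → F . y] }  — shift
  I2: { [F → . y S], [L → . F )], [L → . L S], [L → . y], [L → L . S], [S → . F y], [S → . L y], [S → . L], [S → L . y], [S → L .] }  — shift, reduce
  I3: { [S' → S .] }  — accept
  I4: { [F → . y S], [F → y . S], [L → . F )], [L → . L S], [L → . y], [L → y .], [S → . F y], [S → . L y], [S → . L] }  — shift, reduce
  I5: { [F → y S .] }  — reduce
  I6: { [L → L S .] }  — reduce
  I7: { [F → . y S], [F → y . S], [L → . F )], [L → . L S], [L → . y], [L → y .], [S → . F y], [S → . L y], [S → . L], [S → L y .] }  — shift, 2 reduces
  I8: { [L → F ) .] }  — reduce
  I9: { [S → F y .] }  — reduce

I2 contains reduce item [S → L .] and shift items [F → . y S], [L → . y], [S → L . y] — shift-reduce conflict.
I4 contains reduce item [L → y .] and shift items [F → . y S], [L → . y] — shift-reduce conflict.
I7 contains reduce items [L → y .], [S → L y .] and shift items [F → . y S], [L → . y] — shift-reduce conflict.

Answer: Yes — I2: [S → L .] vs [F → . y S]; I4: [L → y .] vs [F → . y S]; I7: [L → y .] vs [F → . y S]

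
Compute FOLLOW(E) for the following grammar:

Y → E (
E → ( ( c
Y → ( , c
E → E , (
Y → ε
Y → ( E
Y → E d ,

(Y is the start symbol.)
To compute FOLLOW(E), find every occurrence of E on a right-hand side N → α E β: add FIRST(β) \ {ε}, and if β is empty or nullable also add FOLLOW(N). Iterate to a fixed point.

In Y → E (: E is followed by '(', add FIRST('(') \ {ε} = { '(' }
In E → E , (: E is followed by ',' '(', add FIRST(',' '(') \ {ε} = { ',' }
In Y → ( E: E is at the end, add FOLLOW(Y)
In Y → E d ,: E is followed by d ',', add FIRST(d ',') \ {ε} = { 'd' }

The FOLLOW sets referred to above (computed the same way, to a fixed point):
  FOLLOW(Y) = { $ }

Taking the union: FOLLOW(E) = { $, '(', ',', 'd' }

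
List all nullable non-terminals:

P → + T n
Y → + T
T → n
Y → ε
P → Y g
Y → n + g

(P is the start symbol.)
A non-terminal is nullable if it can derive ε (the empty string): either it has an ε-production, or it has a production whose right-hand side consists entirely of nullable non-terminals.

ε-productions: Y → ε
So Y is immediately nullable.
No further non-terminal can be added: every production for the remaining non-terminals contains a terminal or a non-nullable non-terminal.
Nullable = { 'Y' }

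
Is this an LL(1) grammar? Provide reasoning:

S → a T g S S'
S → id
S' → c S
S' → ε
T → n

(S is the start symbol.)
A grammar is LL(1) if for each non-terminal N with multiple productions, the predict sets of those productions are pairwise disjoint, where PREDICT(N → α) = (FIRST(α) \ {ε}) ∪ (FOLLOW(N) if α ⇒* ε).

Relevant sets:
  FOLLOW(S') = { $, 'c' }

For S:
  PREDICT(S → a T g S S') = { 'a' }
  PREDICT(S → id) = { 'id' }
For S':
  PREDICT(S' → c S) = { 'c' }
  PREDICT(S' → ε) = { $, 'c' }
T has a single production, so nothing to check there.

Conflict found: Predict set conflict for S': { 'c' }
The grammar is NOT LL(1).

Answer: No. Predict set conflict for S': { 'c' }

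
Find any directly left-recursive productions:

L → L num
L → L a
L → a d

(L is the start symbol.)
L → L num: LEFT RECURSIVE (starts with L)
L → L a: LEFT RECURSIVE (starts with L)
L → a d: starts with a

The grammar has direct left recursion on: L.

Answer: Yes, L is left-recursive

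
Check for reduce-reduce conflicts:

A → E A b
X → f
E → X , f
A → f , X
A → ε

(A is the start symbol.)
Augment with A' → A and build the canonical LR(0) collection (I0 = CLOSURE({[A' → . A]}), then GOTO on every symbol after a dot until no new states appear). It has 12 states:
  I0: { [A → . E A b], [A → . f , X], [A → .], [A' → . A], [E → . X , f], [X → . f] }  — shift, reduce
  I1: { [A' → A .] }  — accept
  I2: { [A → . E A b], [A → . f , X], [A → .], [A → E . A b], [E → . X , f], [X → . f] }  — shift, reduce
  I3: { [E → X . , f] }  — shift
  I4: { [A → f . , X], [X → f .] }  — shift, reduce
  I5: { [A → f , . X], [X → . f] }  — shift
  I6: { [A → f , X .] }  — reduce
  I7: { [X → f .] }  — reduce
  I8: { [E → X , . f] }  — shift
  I9: { [E → X , f .] }  — reduce
  I10: { [A → E A . b] }  — shift
  I11: { [A → E A b .] }  — reduce

No state contains more than one complete item.

Answer: No reduce-reduce conflicts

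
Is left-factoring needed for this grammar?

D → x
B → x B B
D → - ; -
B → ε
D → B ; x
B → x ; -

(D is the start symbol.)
Left-factoring is needed when two productions for the same non-terminal
share a common prefix on the right-hand side.

Productions for D:
  D → x
  D → - ; -
  D → B ; x
Productions for B:
  B → x B B
  B → ε
  B → x ; -

Found common prefix 'x' in productions for B

Answer: Yes, B has productions with common prefix 'x'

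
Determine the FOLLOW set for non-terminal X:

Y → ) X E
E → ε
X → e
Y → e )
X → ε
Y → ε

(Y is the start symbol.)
{ $ }

To compute FOLLOW(X), find every occurrence of X on a right-hand side N → α X β: add FIRST(β) \ {ε}, and if β is empty or nullable also add FOLLOW(N). Iterate to a fixed point.

In Y → ) X E: X is followed by E, add FIRST(E) \ {ε} = { }
  E is nullable, so also add FOLLOW(Y)

The FOLLOW sets referred to above (computed the same way, to a fixed point):
  FOLLOW(Y) = { $ }

Taking the union: FOLLOW(X) = { $ }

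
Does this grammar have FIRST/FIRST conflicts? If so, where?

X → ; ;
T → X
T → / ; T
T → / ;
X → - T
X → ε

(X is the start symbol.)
FIRST sets of the non-terminals at (or reachable through a nullable prefix from) the front of some alternative:
  FIRST(X) = { '-', ';', ε }

Productions for X:
  X → ; ;: FIRST = { ';' }
  X → - T: FIRST = { '-' }
  X → ε: FIRST = { ε }
Productions for T:
  T → X: FIRST = { '-', ';', ε }
  T → / ; T: FIRST = { '/' }
  T → / ;: FIRST = { '/' }

Conflict for T: T → / ; T and T → / ;
  Overlap: { '/' }

Answer: Yes. T → '/' ';' T / T → '/' ';' on { '/' }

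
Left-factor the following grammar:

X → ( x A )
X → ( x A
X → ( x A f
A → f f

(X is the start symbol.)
X → ( x A X'
X' → )
X' → ε
X' → f
A → f f

Left-factoring transforms A → αβ₁ | αβ₂ into A → αA' and A' → β₁ | β₂
(α is the longest common prefix among the alternatives). Repeat until
no nonterminal has two alternatives with a common prefix.

Round 1: X has alternatives sharing prefix '( x A'. Introduce X': X → ( x A X'
  Add: X' → )
  Add: X' → ε
  Add: X' → f

No remaining common prefixes — done.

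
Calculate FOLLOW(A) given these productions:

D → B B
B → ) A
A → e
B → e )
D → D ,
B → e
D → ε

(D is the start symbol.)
To compute FOLLOW(A), find every occurrence of A on a right-hand side N → α A β: add FIRST(β) \ {ε}, and if β is empty or nullable also add FOLLOW(N). Iterate to a fixed point.

In B → ) A: A is at the end, add FOLLOW(B)

The FOLLOW sets referred to above (computed the same way, to a fixed point):
  FOLLOW(B) = { $, ')', ',', 'e' }

Taking the union: FOLLOW(A) = { $, ')', ',', 'e' }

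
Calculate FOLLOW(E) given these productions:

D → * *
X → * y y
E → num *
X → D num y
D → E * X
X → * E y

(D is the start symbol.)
To compute FOLLOW(E), find every occurrence of E on a right-hand side N → α E β: add FIRST(β) \ {ε}, and if β is empty or nullable also add FOLLOW(N). Iterate to a fixed point.

In D → E * X: E is followed by '*' X, add FIRST('*' X) \ {ε} = { '*' }
In X → * E y: E is followed by y, add FIRST(y) \ {ε} = { 'y' }

Taking the union: FOLLOW(E) = { '*', 'y' }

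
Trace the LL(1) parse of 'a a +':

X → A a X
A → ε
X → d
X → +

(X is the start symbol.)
LL(1) parsing maintains a stack (initially the start symbol over $) and the input. At each step: if the stack top is a terminal, match it against the current input token; if it is a non-terminal N, replace it with the RHS of M[N, lookahead] (the unique production whose predict set contains the lookahead).

Stack is shown with the top on the left.

Stack    Input    Action
------------------------
X $      a a + $  output X → A a X
A a X $  a a + $  output A → ε
a X $    a a + $  match 'a'
X $      a + $    output X → A a X
A a X $  a + $    output A → ε
a X $    a + $    match 'a'
X $      + $      output X → +
+ $      + $      match '+'
$        $        accept

The string is accepted.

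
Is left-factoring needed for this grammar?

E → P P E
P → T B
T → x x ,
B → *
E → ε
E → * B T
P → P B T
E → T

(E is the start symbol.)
Left-factoring is needed when two productions for the same non-terminal
share a common prefix on the right-hand side.

Productions for E:
  E → P P E
  E → ε
  E → * B T
  E → T
Productions for P:
  P → T B
  P → P B T

No common prefixes found.

Answer: No, left-factoring is not needed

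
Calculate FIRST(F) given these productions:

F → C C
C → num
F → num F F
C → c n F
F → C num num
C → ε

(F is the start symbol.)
FIRST sets of the other non-terminals involved (by the same procedure, iterated to a fixed point):
  FIRST(C) = { 'c', 'num', ε }

From F → C C:
  - C is a non-terminal: add FIRST(C) \ {ε} = { 'c', 'num' }
    C is nullable, so continue to the next symbol
  - C is a non-terminal: add FIRST(C) \ {ε} = { 'c', 'num' }
    C is nullable and nothing follows, so the whole right-hand side can vanish: ε ∈ FIRST(F)
From F → num F F:
  - num is a terminal: add 'num' and stop
From F → C num num:
  - C is a non-terminal: add FIRST(C) \ {ε} = { 'c', 'num' }
    C is nullable, so continue to the next symbol
  - num is a terminal: add 'num' and stop

Collecting: FIRST(F) = { 'c', 'num', ε }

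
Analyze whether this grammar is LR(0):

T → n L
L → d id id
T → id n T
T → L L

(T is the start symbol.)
A grammar is LR(0) if no state in the canonical LR(0) collection has:
  - both a shift item (dot before a terminal) and a complete item (shift-reduce conflict), or
  - two or more complete items (reduce-reduce conflict; the accept item [T' → T .] counts as a complete item here).

Augment with T' → T and build the canonical LR(0) collection (I0 = CLOSURE({[T' → . T]}), then GOTO on every symbol after a dot until no new states appear). It has 12 states:
  I0: { [L → . d id id], [T → . L L], [T → . id n T], [T → . n L], [T' → . T] }  — shift
  I1: { [L → . d id id], [T → L . L] }  — shift
  I2: { [T' → T .] }  — accept
  I3: { [L → d . id id] }  — shift
  I4: { [T → id . n T] }  — shift
  I5: { [L → . d id id], [T → n . L] }  — shift
  I6: { [T → n L .] }  — reduce
  I7: { [L → . d id id], [T → . L L], [T → . id n T], [T → . n L], [T → id n . T] }  — shift
  I8: { [T → id n T .] }  — reduce
  I9: { [L → d id . id] }  — shift
  I10: { [L → d id id .] }  — reduce
  I11: { [T → L L .] }  — reduce

Every state is either a pure shift/goto state or contains exactly one complete item and nothing to shift — no conflicts. The grammar is LR(0).

Answer: Yes, the grammar is LR(0)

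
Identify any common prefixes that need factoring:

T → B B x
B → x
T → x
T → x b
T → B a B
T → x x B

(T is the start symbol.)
Left-factoring is needed when two productions for the same non-terminal
share a common prefix on the right-hand side.

Productions for T:
  T → B B x
  T → x
  T → x b
  T → B a B
  T → x x B

Found common prefix 'B' in productions for T
Found common prefix 'x' in productions for T

Answer: Yes, T has productions with common prefix 'B'; T has productions with common prefix 'x'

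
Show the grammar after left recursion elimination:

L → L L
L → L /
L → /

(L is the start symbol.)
L → / L'
L' → L L'
L' → / L'
L' → ε

L is directly left-recursive. The standard transformation for
  A → A α₁ | ... | A α_m | β₁ | ... | β_n
is
  A  → β₁ A' | ... | β_n A'
  A' → α₁ A' | ... | α_m A' | ε

L → / becomes L → / L'
L → L L becomes L' → L L'
L → L / becomes L' → / L'
Add L' → ε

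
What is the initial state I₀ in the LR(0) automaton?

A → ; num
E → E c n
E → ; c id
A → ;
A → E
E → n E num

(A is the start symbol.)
First, augment the grammar with A' → A
I₀ = CLOSURE({ [A' → . A] }):
  [A' → . A] has the dot before A: add [A → . ; num], [A → . ;], [A → . E]
  [A → . E] has the dot before E: add [E → . E c n], [E → . ; c id], [E → . n E num]
No further items can be added.

I₀ = { [A → . ; num], [A → . ;], [A → . E], [A' → . A], [E → . ; c id], [E → . E c n], [E → . n E num] }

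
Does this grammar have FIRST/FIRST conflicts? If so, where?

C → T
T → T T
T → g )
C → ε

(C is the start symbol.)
Yes. T → T T / T → g ')' on { 'g' }

A FIRST/FIRST conflict occurs when two productions N → α and N → β for the same non-terminal have FIRST(α) ∩ FIRST(β) ≠ ∅ (with ε ∈ FIRST of a nullable right-hand side, so two nullable alternatives also conflict).

FIRST sets of the non-terminals at (or reachable through a nullable prefix from) the front of some alternative:
  FIRST(T) = { 'g' }

Productions for C:
  C → T: FIRST = { 'g' }
  C → ε: FIRST = { ε }
Productions for T:
  T → T T: FIRST = { 'g' }
  T → g ): FIRST = { 'g' }

Conflict for T: T → T T and T → g )
  Overlap: { 'g' }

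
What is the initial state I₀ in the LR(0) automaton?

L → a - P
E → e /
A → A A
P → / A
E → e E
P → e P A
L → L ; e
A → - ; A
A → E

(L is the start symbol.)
First, augment the grammar with L' → L
I₀ = CLOSURE({ [L' → . L] }):
  [L' → . L] has the dot before L: add [L → . a - P], [L → . L ; e]
No further items can be added.

I₀ = { [L → . L ; e], [L → . a - P], [L' → . L] }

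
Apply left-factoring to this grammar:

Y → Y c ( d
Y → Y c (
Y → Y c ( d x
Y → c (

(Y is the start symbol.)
Y → Y c ( Y'
Y' → d Y''
Y'' → ε
Y'' → x
Y' → ε
Y → c (

Left-factoring transforms A → αβ₁ | αβ₂ into A → αA' and A' → β₁ | β₂
(α is the longest common prefix among the alternatives). Repeat until
no nonterminal has two alternatives with a common prefix.

Round 1: Y has alternatives sharing prefix 'Y c ('. Introduce Y': Y → Y c ( Y'
  Add: Y' → d
  Add: Y' → ε
  Add: Y' → d x

Round 2: Y' has alternatives sharing prefix 'd'. Introduce Y'': Y' → d Y''
  Add: Y'' → ε
  Add: Y'' → x

No remaining common prefixes — done.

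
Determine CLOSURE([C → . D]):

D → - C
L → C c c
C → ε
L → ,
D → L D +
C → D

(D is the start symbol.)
{ [C → . D], [C → .], [D → . - C], [D → . L D +], [L → . ,], [L → . C c c] }

Start with: [C → . D]
  [C → . D] has the dot before D: add [D → . - C], [D → . L D +]
  [D → . L D +] has the dot before L: add [L → . C c c], [L → . ,]
  [L → . C c c] has the dot before C: add [C → .]
No further items can be added.

CLOSURE = { [C → . D], [C → .], [D → . - C], [D → . L D +], [L → . ,], [L → . C c c] }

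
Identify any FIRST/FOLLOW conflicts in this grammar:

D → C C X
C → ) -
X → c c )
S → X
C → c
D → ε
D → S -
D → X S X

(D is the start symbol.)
Nullable non-terminals: D.
FIRST sets used below: FIRST(C) = { ')', 'c' }, FIRST(S) = { 'c' }, FIRST(X) = { 'c' }

D: nullable alternative(s) D → ε; FOLLOW(D) = { $ }
  D → C C X: FIRST \ {ε} = { ')', 'c' } — disjoint from FOLLOW(D)
  D → ε: FIRST \ {ε} = { } — this is the only nullable alternative, skip
  D → S -: FIRST \ {ε} = { 'c' } — disjoint from FOLLOW(D)
  D → X S X: FIRST \ {ε} = { 'c' } — disjoint from FOLLOW(D)

C, S, X have no nullable alternative, so no FIRST/FOLLOW check is needed there.

No FIRST/FOLLOW conflicts found.

Answer: No FIRST/FOLLOW conflicts.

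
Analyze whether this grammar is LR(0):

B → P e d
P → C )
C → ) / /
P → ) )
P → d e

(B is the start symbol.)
A grammar is LR(0) if no state in the canonical LR(0) collection has:
  - both a shift item (dot before a terminal) and a complete item (shift-reduce conflict), or
  - two or more complete items (reduce-reduce conflict; the accept item [B' → B .] counts as a complete item here).

Augment with B' → B and build the canonical LR(0) collection (I0 = CLOSURE({[B' → . B]}), then GOTO on every symbol after a dot until no new states appear). It has 13 states:
  I0: { [B → . P e d], [B' → . B], [C → . ) / /], [P → . ) )], [P → . C )], [P → . d e] }  — shift
  I1: { [C → ) . / /], [P → ) . )] }  — shift
  I2: { [B' → B .] }  — accept
  I3: { [P → C . )] }  — shift
  I4: { [B → P . e d] }  — shift
  I5: { [P → d . e] }  — shift
  I6: { [P → d e .] }  — reduce
  I7: { [B → P e . d] }  — shift
  I8: { [B → P e d .] }  — reduce
  I9: { [P → C ) .] }  — reduce
  I10: { [P → ) ) .] }  — reduce
  I11: { [C → ) / . /] }  — shift
  I12: { [C → ) / / .] }  — reduce

Every state is either a pure shift/goto state or contains exactly one complete item and nothing to shift — no conflicts. The grammar is LR(0).

Answer: Yes, the grammar is LR(0)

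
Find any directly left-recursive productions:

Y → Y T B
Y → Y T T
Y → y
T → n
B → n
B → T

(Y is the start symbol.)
Y → Y T B: LEFT RECURSIVE (starts with Y)
Y → Y T T: LEFT RECURSIVE (starts with Y)
Y → y: starts with y
T → n: starts with n
B → n: starts with n
B → T: starts with T

The grammar has direct left recursion on: Y.

Answer: Yes, Y is left-recursive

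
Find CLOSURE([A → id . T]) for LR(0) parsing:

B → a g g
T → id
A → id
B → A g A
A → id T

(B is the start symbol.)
To compute CLOSURE, for each item [A → α.Bβ] where B is a non-terminal, add [B → .γ] for all productions B → γ; repeat for the newly added items until nothing changes.

Start with: [A → id . T]
  [A → id . T] has the dot before T: add [T → . id]
No further items can be added.

CLOSURE = { [A → id . T], [T → . id] }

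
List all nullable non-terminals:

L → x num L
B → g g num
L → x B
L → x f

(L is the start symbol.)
A non-terminal is nullable if it can derive ε (the empty string): either it has an ε-production, or it has a production whose right-hand side consists entirely of nullable non-terminals.

There are no ε-productions, so no non-terminal can derive ε.
No non-terminals are nullable.

Answer: None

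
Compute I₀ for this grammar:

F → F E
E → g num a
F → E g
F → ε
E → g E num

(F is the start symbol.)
First, augment the grammar with F' → F
I₀ = CLOSURE({ [F' → . F] }):
  [F' → . F] has the dot before F: add [F → . F E], [F → . E g], [F → .]
  [F → . E g] has the dot before E: add [E → . g num a], [E → . g E num]
No further items can be added.

I₀ = { [E → . g E num], [E → . g num a], [F → . E g], [F → . F E], [F → .], [F' → . F] }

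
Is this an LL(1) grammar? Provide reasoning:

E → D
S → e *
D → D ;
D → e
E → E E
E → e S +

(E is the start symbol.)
No. Predict set conflict for E: { 'e' }

A grammar is LL(1) if for each non-terminal N with multiple productions, the predict sets of those productions are pairwise disjoint, where PREDICT(N → α) = (FIRST(α) \ {ε}) ∪ (FOLLOW(N) if α ⇒* ε).

Relevant sets:
  FIRST(D) = { 'e' }
  FIRST(E) = { 'e' }

For E:
  PREDICT(E → D) = { 'e' }
  PREDICT(E → E E) = { 'e' }
  PREDICT(E → e S '+') = { 'e' }
For D:
  PREDICT(D → D ';') = { 'e' }
  PREDICT(D → e) = { 'e' }
S has a single production, so nothing to check there.

Conflict found: Predict set conflict for E: { 'e' }
The grammar is NOT LL(1).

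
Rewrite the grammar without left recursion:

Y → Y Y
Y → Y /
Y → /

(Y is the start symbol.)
Y is directly left-recursive. The standard transformation for
  A → A α₁ | ... | A α_m | β₁ | ... | β_n
is
  A  → β₁ A' | ... | β_n A'
  A' → α₁ A' | ... | α_m A' | ε

Y → / becomes Y → / Y'
Y → Y Y becomes Y' → Y Y'
Y → Y / becomes Y' → / Y'
Add Y' → ε

Resulting grammar:
Y → / Y'
Y' → Y Y'
Y' → / Y'
Y' → ε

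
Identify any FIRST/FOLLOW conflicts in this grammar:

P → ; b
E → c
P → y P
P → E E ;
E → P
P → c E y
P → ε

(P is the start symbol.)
A FIRST/FOLLOW conflict occurs when a non-terminal N has a nullable alternative N → β (β ⇒* ε) and another alternative N → α with FIRST(α) ∩ FOLLOW(N) ≠ ∅: on such a lookahead the parser cannot decide between expanding α and letting N vanish via β.

Nullable non-terminals: E, P.
FIRST sets used below: FIRST(P) = { ';', 'c', 'y', ε }, FIRST(E) = { ';', 'c', 'y', ε }

E: nullable alternative(s) E → P; FOLLOW(E) = { ';', 'c', 'y' }
  E → c: FIRST \ {ε} = { 'c' } — overlaps FOLLOW(E) on { 'c' }: CONFLICT
  E → P: FIRST \ {ε} = { ';', 'c', 'y' } — this is the only nullable alternative, skip

P: nullable alternative(s) P → ε; FOLLOW(P) = { $, ';', 'c', 'y' }
  P → ; b: FIRST \ {ε} = { ';' } — overlaps FOLLOW(P) on { ';' }: CONFLICT
  P → y P: FIRST \ {ε} = { 'y' } — overlaps FOLLOW(P) on { 'y' }: CONFLICT
  P → E E ;: FIRST \ {ε} = { ';', 'c', 'y' } — overlaps FOLLOW(P) on { ';', 'c', 'y' }: CONFLICT
  P → c E y: FIRST \ {ε} = { 'c' } — overlaps FOLLOW(P) on { 'c' }: CONFLICT
  P → ε: FIRST \ {ε} = { } — this is the only nullable alternative, skip

So the grammar has 5 FIRST/FOLLOW conflicts (marked CONFLICT above).

Answer: Yes. P → ';' b with FOLLOW(P) on { ';' }; P → y P with FOLLOW(P) on { 'y' }; P → E E ';' with FOLLOW(P) on { ';', 'c', 'y' }; P → c E y with FOLLOW(P) on { 'c' }; E → c with FOLLOW(E) on { 'c' }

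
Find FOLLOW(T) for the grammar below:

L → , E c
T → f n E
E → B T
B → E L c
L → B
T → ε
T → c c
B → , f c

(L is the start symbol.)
In E → B T: T is at the end, add FOLLOW(E)

The FOLLOW sets referred to above (computed the same way, to a fixed point):
  FOLLOW(E) = { ',', 'c' }

Taking the union: FOLLOW(T) = { ',', 'c' }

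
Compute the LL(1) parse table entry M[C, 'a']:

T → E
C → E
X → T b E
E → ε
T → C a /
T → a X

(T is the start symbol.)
To find M[C, 'a'], we find productions for C where 'a' is in the predict set (PREDICT(N → α) = (FIRST(α) \ {ε}) ∪ (FOLLOW(N) if α ⇒* ε)).

Relevant sets:
  FIRST(E) = { ε }
  FOLLOW(C) = { 'a' }

C → E: PREDICT = { 'a' }
  'a' is in predict set, so this production goes in M[C, 'a']

M[C, 'a'] = C → E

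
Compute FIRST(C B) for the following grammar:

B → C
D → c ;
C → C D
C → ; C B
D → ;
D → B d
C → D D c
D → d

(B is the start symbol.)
FIRST sets of the non-terminals involved (from the grammar, by fixed-point iteration):
  FIRST(C) = { ';', 'c', 'd' }

To compute FIRST(C B), process the symbols left to right:
Symbol C is a non-terminal. Add FIRST(C) \ {ε} = { ';', 'c', 'd' }
C is not nullable (ε ∉ FIRST(C)), so stop here.
FIRST(C B) = { ';', 'c', 'd' }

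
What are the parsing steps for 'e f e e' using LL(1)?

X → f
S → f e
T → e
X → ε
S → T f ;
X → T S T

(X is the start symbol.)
Stack is shown with the top on the left.

Stack    Input      Action
--------------------------
X $      e f e e $  output X → T S T
T S T $  e f e e $  output T → e
e S T $  e f e e $  match 'e'
S T $    f e e $    output S → f e
f e T $  f e e $    match 'f'
e T $    e e $      match 'e'
T $      e $        output T → e
e $      e $        match 'e'
$        $          accept

The string is accepted.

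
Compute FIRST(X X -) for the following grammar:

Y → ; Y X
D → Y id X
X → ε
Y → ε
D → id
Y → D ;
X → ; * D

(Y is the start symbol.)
{ '-', ';' }

FIRST sets of the non-terminals involved (from the grammar, by fixed-point iteration):
  FIRST(X) = { ';', ε }

To compute FIRST(X X -), process the symbols left to right:
Symbol X is a non-terminal. Add FIRST(X) \ {ε} = { ';' }
X is nullable (ε ∈ FIRST(X)), continue to the next symbol.
Symbol X is a non-terminal. Add FIRST(X) \ {ε} = { ';' }
X is nullable (ε ∈ FIRST(X)), continue to the next symbol.
Symbol - is a terminal. Add '-' and stop.
FIRST(X X -) = { '-', ';' }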